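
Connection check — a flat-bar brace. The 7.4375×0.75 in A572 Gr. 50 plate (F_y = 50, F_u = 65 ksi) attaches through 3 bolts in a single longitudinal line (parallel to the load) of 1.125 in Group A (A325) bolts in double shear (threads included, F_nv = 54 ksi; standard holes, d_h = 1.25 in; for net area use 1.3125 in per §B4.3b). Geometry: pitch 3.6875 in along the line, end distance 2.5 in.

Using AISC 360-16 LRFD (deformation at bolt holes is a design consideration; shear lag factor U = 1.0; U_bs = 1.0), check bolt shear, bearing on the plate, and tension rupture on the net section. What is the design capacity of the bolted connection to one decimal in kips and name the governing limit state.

Bolt shear: A_b = π(1.125)²/4 = 0.99402 in². φR_n = 0.75 × 54 × 0.99402 × 3 × 2 = 241.5 kips.
Bearing (0.75 in plate, F_u = 65 ksi): end bolts L_c = 2.5 − 1.25/2 = 1.875, R_n = min(1.2×1.875×0.75×65, 2.4×1.125×0.75×65) = 109.69 kips/bolt; interior L_c = 3.6875 − 1.25 = 2.4375, R_n = 131.63 kips/bolt. φR_n = 0.75 × (1×109.69 + 2×131.63) = 279.7 kips.
Tension rupture (net): A_n = (7.4375 − 1×1.3125)×0.75 = 4.5938 in² (U = 1.0, A_e = A_n). φR_n = 0.75 × 65 × 4.5938 = 223.9 kips.
Governing: min(241.5, 279.7, 223.9) = 223.9 kips → net-section rupture.

223.9 kips (net-section rupture governs)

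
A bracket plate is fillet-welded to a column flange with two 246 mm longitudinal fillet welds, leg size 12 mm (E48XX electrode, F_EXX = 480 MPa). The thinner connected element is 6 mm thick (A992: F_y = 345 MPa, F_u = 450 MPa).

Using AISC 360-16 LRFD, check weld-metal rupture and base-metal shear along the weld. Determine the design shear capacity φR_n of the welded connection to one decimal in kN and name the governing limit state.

Weld metal: throat = 0.707×12 = 8.484 mm, L = 2×246 = 492 mm. φR_n = 0.75 × 0.6 × 480 × 8.484 × 492 = 901.6 kN.
Base metal shear (6 mm plate): yield φR_n = 1.0×0.6×345×6×492 = 611.1 kN; rupture φR_n = 0.75×0.6×450×6×492 = 597.8 kN; take 597.8 kN (rupture).
Governing: min(901.6, 597.8) = 597.8 kN → base-metal shear.

597.8 kN (base-metal shear governs)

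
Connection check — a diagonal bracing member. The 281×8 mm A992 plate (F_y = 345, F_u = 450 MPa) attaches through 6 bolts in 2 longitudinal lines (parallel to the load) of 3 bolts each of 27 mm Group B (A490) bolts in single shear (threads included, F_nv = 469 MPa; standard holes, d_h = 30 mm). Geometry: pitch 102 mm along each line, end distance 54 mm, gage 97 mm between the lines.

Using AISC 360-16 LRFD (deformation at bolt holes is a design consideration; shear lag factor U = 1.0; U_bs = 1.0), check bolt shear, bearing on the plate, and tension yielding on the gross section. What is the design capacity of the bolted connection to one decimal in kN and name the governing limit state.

Bolt shear: A_b = π(27)²/4 = 572.56 mm². φR_n = 0.75 × 469 × 572.56 × 6 × 1 = 1208.4 kN.
Bearing (8 mm plate, F_u = 450 MPa): end bolts L_c = 54 − 30/2 = 39, R_n = min(1.2×39×8×450, 2.4×27×8×450) = 168.48 kN/bolt; interior L_c = 102 − 30 = 72, R_n = 233.28 kN/bolt. φR_n = 0.75 × (2×168.48 + 4×233.28) = 952.6 kN.
Tension yield (gross): A_g = 281×8 = 2248 mm². φR_n = 0.90 × 345 × 2248 = 698.0 kN.
Governing: min(1208.4, 952.6, 698.0) = 698.0 kN → gross-section yield.

698.0 kN (gross-section yield governs)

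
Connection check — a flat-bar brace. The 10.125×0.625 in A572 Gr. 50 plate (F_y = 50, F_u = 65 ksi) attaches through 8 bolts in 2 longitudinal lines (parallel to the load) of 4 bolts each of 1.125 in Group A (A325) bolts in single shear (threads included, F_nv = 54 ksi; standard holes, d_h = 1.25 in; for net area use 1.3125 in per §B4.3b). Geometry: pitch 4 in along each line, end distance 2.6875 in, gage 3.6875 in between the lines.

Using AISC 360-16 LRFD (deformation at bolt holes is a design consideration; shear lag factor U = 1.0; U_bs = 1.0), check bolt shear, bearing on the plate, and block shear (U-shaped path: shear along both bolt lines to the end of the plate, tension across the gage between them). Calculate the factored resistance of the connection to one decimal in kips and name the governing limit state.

Bolt shear: A_b = π(1.125)²/4 = 0.99402 in². φR_n = 0.75 × 54 × 0.99402 × 8 × 1 = 322.1 kips.
Bearing (0.625 in plate, F_u = 65 ksi): end bolts L_c = 2.6875 − 1.25/2 = 2.0625, R_n = min(1.2×2.0625×0.625×65, 2.4×1.125×0.625×65) = 100.55 kips/bolt; interior L_c = 4 − 1.25 = 2.75, R_n = 109.69 kips/bolt. φR_n = 0.75 × (2×100.55 + 6×109.69) = 644.4 kips.
Block shear: shear path 2×[2.6875+3×4] = 2×14.6875 in, A_gv = 18.359, A_nv = 2×(14.6875 − 3.5×1.3125)×0.625 = 12.617 in²; tension across gage: (3.6875 − 1×1.3125)×0.625 = 1.4844 in². R_n = min(0.6×65×12.617, 0.6×50×18.359) + 1.0×65×1.4844 = min(492.06, 550.77) + 96.486 = 588.55 kips. φR_n = 0.75 × 588.55 = 441.4 kips.
Governing: min(322.1, 644.4, 441.4) = 322.1 kips → bolt shear.

322.1 kips (bolt shear governs)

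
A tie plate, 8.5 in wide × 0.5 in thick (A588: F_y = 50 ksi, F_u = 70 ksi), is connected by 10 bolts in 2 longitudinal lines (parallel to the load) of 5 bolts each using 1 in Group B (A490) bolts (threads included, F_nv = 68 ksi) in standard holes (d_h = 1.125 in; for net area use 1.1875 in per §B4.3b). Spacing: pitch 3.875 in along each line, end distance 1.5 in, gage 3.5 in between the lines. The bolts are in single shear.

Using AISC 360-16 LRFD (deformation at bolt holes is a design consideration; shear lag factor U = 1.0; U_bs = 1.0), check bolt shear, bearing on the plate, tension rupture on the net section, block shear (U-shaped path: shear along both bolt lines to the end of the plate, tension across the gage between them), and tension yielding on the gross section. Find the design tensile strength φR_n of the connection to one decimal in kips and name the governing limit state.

160.8 kips (net-section rupture governs)

Bolt shear: A_b = π(1)²/4 = 0.7854 in². φR_n = 0.75 × 68 × 0.7854 × 10 × 1 = 400.6 kips.
Bearing (0.5 in plate, F_u = 70 ksi): end bolts L_c = 1.5 − 1.125/2 = 0.9375, R_n = min(1.2×0.9375×0.5×70, 2.4×1×0.5×70) = 39.375 kips/bolt; interior L_c = 3.875 − 1.125 = 2.75, R_n = 84 kips/bolt. φR_n = 0.75 × (2×39.375 + 8×84) = 563.1 kips.
Tension rupture (net): A_n = (8.5 − 2×1.1875)×0.5 = 3.0625 in² (U = 1.0, A_e = A_n). φR_n = 0.75 × 70 × 3.0625 = 160.8 kips.
Block shear: shear path 2×[1.5+4×3.875] = 2×17 in, A_gv = 17, A_nv = 2×(17 − 4.5×1.1875)×0.5 = 11.656 in²; tension across gage: (3.5 − 1×1.1875)×0.5 = 1.1563 in². R_n = min(0.6×70×11.656, 0.6×50×17) + 1.0×70×1.1563 = min(489.55, 510) + 80.941 = 570.49 kips. φR_n = 0.75 × 570.49 = 427.9 kips.
Tension yield (gross): A_g = 8.5×0.5 = 4.25 in². φR_n = 0.90 × 50 × 4.25 = 191.3 kips.
Governing: min(400.6, 563.1, 160.8, 427.9, 191.3) = 160.8 kips → net-section rupture.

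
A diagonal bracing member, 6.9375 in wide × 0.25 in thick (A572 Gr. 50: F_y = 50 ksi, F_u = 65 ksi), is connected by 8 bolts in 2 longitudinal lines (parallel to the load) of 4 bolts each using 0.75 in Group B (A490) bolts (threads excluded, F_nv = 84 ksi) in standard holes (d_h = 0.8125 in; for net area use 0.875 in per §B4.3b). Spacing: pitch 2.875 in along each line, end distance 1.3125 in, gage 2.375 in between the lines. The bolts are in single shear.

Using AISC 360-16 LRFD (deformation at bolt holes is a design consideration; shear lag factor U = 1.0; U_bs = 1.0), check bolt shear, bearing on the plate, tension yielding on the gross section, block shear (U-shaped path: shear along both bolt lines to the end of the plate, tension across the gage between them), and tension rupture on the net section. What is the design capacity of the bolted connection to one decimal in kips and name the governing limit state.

63.2 kips (net-section rupture governs)

Bolt shear: A_b = π(0.75)²/4 = 0.44179 in². φR_n = 0.75 × 84 × 0.44179 × 8 × 1 = 222.7 kips.
Bearing (0.25 in plate, F_u = 65 ksi): end bolts L_c = 1.3125 − 0.8125/2 = 0.90625, R_n = min(1.2×0.90625×0.25×65, 2.4×0.75×0.25×65) = 17.672 kips/bolt; interior L_c = 2.875 − 0.8125 = 2.0625, R_n = 29.25 kips/bolt. φR_n = 0.75 × (2×17.672 + 6×29.25) = 158.1 kips.
Tension yield (gross): A_g = 6.9375×0.25 = 1.7344 in². φR_n = 0.90 × 50 × 1.7344 = 78.0 kips.
Block shear: shear path 2×[1.3125+3×2.875] = 2×9.9375 in, A_gv = 4.9688, A_nv = 2×(9.9375 − 3.5×0.875)×0.25 = 3.4375 in²; tension across gage: (2.375 − 1×0.875)×0.25 = 0.375 in². R_n = min(0.6×65×3.4375, 0.6×50×4.9688) + 1.0×65×0.375 = min(134.06, 149.06) + 24.375 = 158.44 kips. φR_n = 0.75 × 158.44 = 118.8 kips.
Tension rupture (net): A_n = (6.9375 − 2×0.875)×0.25 = 1.2969 in² (U = 1.0, A_e = A_n). φR_n = 0.75 × 65 × 1.2969 = 63.2 kips.
Governing: min(222.7, 158.1, 78.0, 118.8, 63.2) = 63.2 kips → net-section rupture.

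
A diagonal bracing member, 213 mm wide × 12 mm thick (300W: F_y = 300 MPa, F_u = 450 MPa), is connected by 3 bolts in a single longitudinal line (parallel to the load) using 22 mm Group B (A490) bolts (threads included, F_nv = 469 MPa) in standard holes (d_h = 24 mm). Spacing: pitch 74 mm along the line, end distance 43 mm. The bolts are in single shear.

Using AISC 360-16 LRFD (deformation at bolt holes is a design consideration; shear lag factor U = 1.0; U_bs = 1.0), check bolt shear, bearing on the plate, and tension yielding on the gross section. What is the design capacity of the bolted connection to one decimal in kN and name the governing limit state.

Bolt shear: A_b = π(22)²/4 = 380.13 mm². φR_n = 0.75 × 469 × 380.13 × 3 × 1 = 401.1 kN.
Bearing (12 mm plate, F_u = 450 MPa): end bolts L_c = 43 − 24/2 = 31, R_n = min(1.2×31×12×450, 2.4×22×12×450) = 200.88 kN/bolt; interior L_c = 74 − 24 = 50, R_n = 285.12 kN/bolt. φR_n = 0.75 × (1×200.88 + 2×285.12) = 578.3 kN.
Tension yield (gross): A_g = 213×12 = 2556 mm². φR_n = 0.90 × 300 × 2556 = 690.1 kN.
Governing: min(401.1, 578.3, 690.1) = 401.1 kN → bolt shear.

401.1 kN (bolt shear governs)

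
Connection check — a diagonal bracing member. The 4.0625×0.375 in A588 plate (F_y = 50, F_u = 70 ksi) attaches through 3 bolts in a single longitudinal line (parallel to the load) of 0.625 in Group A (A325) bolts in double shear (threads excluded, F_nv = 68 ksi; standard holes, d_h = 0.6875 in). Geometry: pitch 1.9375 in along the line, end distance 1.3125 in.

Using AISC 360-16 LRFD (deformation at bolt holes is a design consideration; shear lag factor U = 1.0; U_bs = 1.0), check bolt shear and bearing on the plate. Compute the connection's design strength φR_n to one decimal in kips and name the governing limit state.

81.9 kips (bearing governs)

Bolt shear: A_b = π(0.625)²/4 = 0.3068 in². φR_n = 0.75 × 68 × 0.3068 × 3 × 2 = 93.9 kips.
Bearing (0.375 in plate, F_u = 70 ksi): end bolts L_c = 1.3125 − 0.6875/2 = 0.96875, R_n = min(1.2×0.96875×0.375×70, 2.4×0.625×0.375×70) = 30.516 kips/bolt; interior L_c = 1.9375 − 0.6875 = 1.25, R_n = 39.375 kips/bolt. φR_n = 0.75 × (1×30.516 + 2×39.375) = 81.9 kips.
Governing: min(93.9, 81.9) = 81.9 kips → bearing.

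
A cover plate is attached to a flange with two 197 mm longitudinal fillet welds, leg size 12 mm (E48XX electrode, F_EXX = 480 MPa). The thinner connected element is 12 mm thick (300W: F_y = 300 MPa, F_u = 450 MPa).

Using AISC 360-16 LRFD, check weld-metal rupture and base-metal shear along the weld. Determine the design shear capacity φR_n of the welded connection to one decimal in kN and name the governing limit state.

Weld metal: throat = 0.707×12 = 8.484 mm, L = 2×197 = 394 mm. φR_n = 0.75 × 0.6 × 480 × 8.484 × 394 = 722.0 kN.
Base metal shear (12 mm plate): yield φR_n = 1.0×0.6×300×12×394 = 851.0 kN; rupture φR_n = 0.75×0.6×450×12×394 = 957.4 kN; take 851.0 kN (yield).
Governing: min(722.0, 851.0) = 722.0 kN → weld metal.

722.0 kN (weld metal governs)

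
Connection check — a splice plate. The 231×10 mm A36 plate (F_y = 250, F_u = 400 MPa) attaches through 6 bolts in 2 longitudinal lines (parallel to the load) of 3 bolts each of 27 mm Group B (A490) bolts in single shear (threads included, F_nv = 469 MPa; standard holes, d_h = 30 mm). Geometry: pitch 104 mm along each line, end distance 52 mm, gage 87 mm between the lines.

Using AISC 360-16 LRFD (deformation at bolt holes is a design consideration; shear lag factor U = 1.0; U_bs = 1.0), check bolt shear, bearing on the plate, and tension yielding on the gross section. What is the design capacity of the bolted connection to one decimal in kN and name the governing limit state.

Bolt shear: A_b = π(27)²/4 = 572.56 mm². φR_n = 0.75 × 469 × 572.56 × 6 × 1 = 1208.4 kN.
Bearing (10 mm plate, F_u = 400 MPa): end bolts L_c = 52 − 30/2 = 37, R_n = min(1.2×37×10×400, 2.4×27×10×400) = 177.6 kN/bolt; interior L_c = 104 − 30 = 74, R_n = 259.2 kN/bolt. φR_n = 0.75 × (2×177.6 + 4×259.2) = 1044.0 kN.
Tension yield (gross): A_g = 231×10 = 2310 mm². φR_n = 0.90 × 250 × 2310 = 519.8 kN.
Governing: min(1208.4, 1044.0, 519.8) = 519.8 kN → gross-section yield.

519.8 kN (gross-section yield governs)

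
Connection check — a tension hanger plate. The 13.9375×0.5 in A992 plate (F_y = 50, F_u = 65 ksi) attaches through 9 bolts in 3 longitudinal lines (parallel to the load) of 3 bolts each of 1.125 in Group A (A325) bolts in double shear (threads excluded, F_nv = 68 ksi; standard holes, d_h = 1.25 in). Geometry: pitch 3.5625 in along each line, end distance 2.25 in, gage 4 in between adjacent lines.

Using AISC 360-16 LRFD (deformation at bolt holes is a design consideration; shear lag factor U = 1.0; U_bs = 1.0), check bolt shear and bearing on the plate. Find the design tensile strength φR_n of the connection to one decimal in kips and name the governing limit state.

Bolt shear: A_b = π(1.125)²/4 = 0.99402 in². φR_n = 0.75 × 68 × 0.99402 × 9 × 2 = 912.5 kips.
Bearing (0.5 in plate, F_u = 65 ksi): end bolts L_c = 2.25 − 1.25/2 = 1.625, R_n = min(1.2×1.625×0.5×65, 2.4×1.125×0.5×65) = 63.375 kips/bolt; interior L_c = 3.5625 − 1.25 = 2.3125, R_n = 87.75 kips/bolt. φR_n = 0.75 × (3×63.375 + 6×87.75) = 537.5 kips.
Governing: min(912.5, 537.5) = 537.5 kips → bearing.

537.5 kips (bearing governs)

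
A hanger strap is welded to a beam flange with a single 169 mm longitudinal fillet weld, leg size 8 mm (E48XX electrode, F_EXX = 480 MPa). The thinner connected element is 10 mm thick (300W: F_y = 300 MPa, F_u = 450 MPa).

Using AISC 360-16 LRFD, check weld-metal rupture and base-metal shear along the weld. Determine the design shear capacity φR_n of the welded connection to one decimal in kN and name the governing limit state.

206.5 kN (weld metal governs)

Weld metal: throat = 0.707×8 = 5.656 mm, L = 169 mm. φR_n = 0.75 × 0.6 × 480 × 5.656 × 169 = 206.5 kN.
Base metal shear (10 mm plate): yield φR_n = 1.0×0.6×300×10×169 = 304.2 kN; rupture φR_n = 0.75×0.6×450×10×169 = 342.2 kN; take 304.2 kN (yield).
Governing: min(206.5, 304.2) = 206.5 kN → weld metal.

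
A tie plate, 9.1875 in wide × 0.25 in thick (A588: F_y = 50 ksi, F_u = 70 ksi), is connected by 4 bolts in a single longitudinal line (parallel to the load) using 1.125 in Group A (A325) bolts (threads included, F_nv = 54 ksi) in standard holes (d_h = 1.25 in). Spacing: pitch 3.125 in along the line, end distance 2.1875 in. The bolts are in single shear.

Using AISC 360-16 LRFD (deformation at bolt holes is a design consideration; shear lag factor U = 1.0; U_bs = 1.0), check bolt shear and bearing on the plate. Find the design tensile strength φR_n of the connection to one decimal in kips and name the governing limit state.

Bolt shear: A_b = π(1.125)²/4 = 0.99402 in². φR_n = 0.75 × 54 × 0.99402 × 4 × 1 = 161.0 kips.
Bearing (0.25 in plate, F_u = 70 ksi): end bolts L_c = 2.1875 − 1.25/2 = 1.5625, R_n = min(1.2×1.5625×0.25×70, 2.4×1.125×0.25×70) = 32.813 kips/bolt; interior L_c = 3.125 − 1.25 = 1.875, R_n = 39.375 kips/bolt. φR_n = 0.75 × (1×32.813 + 3×39.375) = 113.2 kips.
Governing: min(161.0, 113.2) = 113.2 kips → bearing.

113.2 kips (bearing governs)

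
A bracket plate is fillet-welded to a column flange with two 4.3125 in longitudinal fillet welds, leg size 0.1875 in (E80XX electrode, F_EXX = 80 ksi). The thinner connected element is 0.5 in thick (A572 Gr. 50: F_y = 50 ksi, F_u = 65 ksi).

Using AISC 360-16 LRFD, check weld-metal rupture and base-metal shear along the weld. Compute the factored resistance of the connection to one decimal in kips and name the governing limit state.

41.2 kips (weld metal governs)

Weld metal: throat = 0.707×0.1875 = 0.13256 in, L = 2×4.3125 = 8.625 in. φR_n = 0.75 × 0.6 × 80 × 0.13256 × 8.625 = 41.2 kips.
Base metal shear (0.5 in plate): yield φR_n = 1.0×0.6×50×0.5×8.625 = 129.4 kips; rupture φR_n = 0.75×0.6×65×0.5×8.625 = 126.1 kips; take 126.1 kips (rupture).
Governing: min(41.2, 126.1) = 41.2 kips → weld metal.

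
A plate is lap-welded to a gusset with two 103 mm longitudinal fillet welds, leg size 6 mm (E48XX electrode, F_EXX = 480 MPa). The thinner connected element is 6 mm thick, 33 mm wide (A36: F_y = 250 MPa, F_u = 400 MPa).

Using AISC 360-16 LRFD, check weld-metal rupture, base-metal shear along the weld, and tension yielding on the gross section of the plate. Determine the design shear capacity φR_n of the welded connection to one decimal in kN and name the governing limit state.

44.6 kN (gross-section yield governs)

Weld metal: throat = 0.707×6 = 4.242 mm, L = 2×103 = 206 mm. φR_n = 0.75 × 0.6 × 480 × 4.242 × 206 = 188.8 kN.
Base metal shear (6 mm plate): yield φR_n = 1.0×0.6×250×6×206 = 185.4 kN; rupture φR_n = 0.75×0.6×400×6×206 = 222.5 kN; take 185.4 kN (yield).
Tension yield (gross): A_g = 33×6 = 198 mm². φR_n = 0.90 × 250 × 198 = 44.6 kN.
Governing: min(188.8, 185.4, 44.6) = 44.6 kN → gross-section yield.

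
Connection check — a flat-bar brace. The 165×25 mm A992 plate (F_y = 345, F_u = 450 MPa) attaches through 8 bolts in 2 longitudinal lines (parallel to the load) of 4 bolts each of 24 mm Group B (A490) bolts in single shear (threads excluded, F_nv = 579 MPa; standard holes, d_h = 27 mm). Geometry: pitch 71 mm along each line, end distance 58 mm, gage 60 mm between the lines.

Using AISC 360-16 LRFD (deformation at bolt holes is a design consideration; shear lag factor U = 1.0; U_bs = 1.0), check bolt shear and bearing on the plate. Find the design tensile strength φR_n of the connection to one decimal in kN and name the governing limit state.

Bolt shear: A_b = π(24)²/4 = 452.39 mm². φR_n = 0.75 × 579 × 452.39 × 8 × 1 = 1571.6 kN.
Bearing (25 mm plate, F_u = 450 MPa): end bolts L_c = 58 − 27/2 = 44.5, R_n = min(1.2×44.5×25×450, 2.4×24×25×450) = 600.75 kN/bolt; interior L_c = 71 − 27 = 44, R_n = 594 kN/bolt. φR_n = 0.75 × (2×600.75 + 6×594) = 3574.1 kN.
Governing: min(1571.6, 3574.1) = 1571.6 kN → bolt shear.

1571.6 kN (bolt shear governs)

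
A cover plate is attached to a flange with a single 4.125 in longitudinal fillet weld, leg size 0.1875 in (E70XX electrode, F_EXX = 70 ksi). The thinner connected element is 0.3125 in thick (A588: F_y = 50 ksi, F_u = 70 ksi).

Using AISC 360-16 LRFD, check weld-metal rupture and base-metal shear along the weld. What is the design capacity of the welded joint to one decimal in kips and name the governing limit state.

Weld metal: throat = 0.707×0.1875 = 0.13256 in, L = 4.125 in. φR_n = 0.75 × 0.6 × 70 × 0.13256 × 4.125 = 17.2 kips.
Base metal shear (0.3125 in plate): yield φR_n = 1.0×0.6×50×0.3125×4.125 = 38.7 kips; rupture φR_n = 0.75×0.6×70×0.3125×4.125 = 40.6 kips; take 38.7 kips (yield).
Governing: min(17.2, 38.7) = 17.2 kips → weld metal.

17.2 kips (weld metal governs)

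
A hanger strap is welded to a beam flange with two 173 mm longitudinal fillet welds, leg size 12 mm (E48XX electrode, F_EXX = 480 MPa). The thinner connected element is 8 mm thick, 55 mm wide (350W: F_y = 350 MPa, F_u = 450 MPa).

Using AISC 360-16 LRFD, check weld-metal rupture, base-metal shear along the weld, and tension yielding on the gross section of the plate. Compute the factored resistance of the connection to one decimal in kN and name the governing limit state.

Weld metal: throat = 0.707×12 = 8.484 mm, L = 2×173 = 346 mm. φR_n = 0.75 × 0.6 × 480 × 8.484 × 346 = 634.1 kN.
Base metal shear (8 mm plate): yield φR_n = 1.0×0.6×350×8×346 = 581.3 kN; rupture φR_n = 0.75×0.6×450×8×346 = 560.5 kN; take 560.5 kN (rupture).
Tension yield (gross): A_g = 55×8 = 440 mm². φR_n = 0.90 × 350 × 440 = 138.6 kN.
Governing: min(634.1, 560.5, 138.6) = 138.6 kN → gross-section yield.

138.6 kN (gross-section yield governs)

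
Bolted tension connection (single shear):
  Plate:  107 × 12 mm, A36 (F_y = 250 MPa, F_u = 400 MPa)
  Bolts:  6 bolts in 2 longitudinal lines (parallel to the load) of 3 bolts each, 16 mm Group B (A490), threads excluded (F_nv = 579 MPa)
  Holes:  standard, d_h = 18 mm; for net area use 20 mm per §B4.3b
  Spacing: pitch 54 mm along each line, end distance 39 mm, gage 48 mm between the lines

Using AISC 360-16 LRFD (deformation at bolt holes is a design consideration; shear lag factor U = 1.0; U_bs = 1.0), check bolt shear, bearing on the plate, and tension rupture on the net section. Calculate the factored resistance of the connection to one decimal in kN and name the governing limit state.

Bolt shear: A_b = π(16)²/4 = 201.06 mm². φR_n = 0.75 × 579 × 201.06 × 6 × 1 = 523.9 kN.
Bearing (12 mm plate, F_u = 400 MPa): end bolts L_c = 39 − 18/2 = 30, R_n = min(1.2×30×12×400, 2.4×16×12×400) = 172.8 kN/bolt; interior L_c = 54 − 18 = 36, R_n = 184.32 kN/bolt. φR_n = 0.75 × (2×172.8 + 4×184.32) = 812.2 kN.
Tension rupture (net): A_n = (107 − 2×20)×12 = 804 mm² (U = 1.0, A_e = A_n). φR_n = 0.75 × 400 × 804 = 241.2 kN.
Governing: min(523.9, 812.2, 241.2) = 241.2 kN → net-section rupture.

241.2 kN (net-section rupture governs)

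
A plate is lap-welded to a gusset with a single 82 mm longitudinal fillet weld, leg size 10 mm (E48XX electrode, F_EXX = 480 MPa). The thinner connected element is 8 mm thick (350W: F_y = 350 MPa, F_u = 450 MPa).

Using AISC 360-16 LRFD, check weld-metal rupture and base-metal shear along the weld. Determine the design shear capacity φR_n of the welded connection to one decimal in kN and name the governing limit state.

125.2 kN (weld metal governs)

Weld metal: throat = 0.707×10 = 7.07 mm, L = 82 mm. φR_n = 0.75 × 0.6 × 480 × 7.07 × 82 = 125.2 kN.
Base metal shear (8 mm plate): yield φR_n = 1.0×0.6×350×8×82 = 137.8 kN; rupture φR_n = 0.75×0.6×450×8×82 = 132.8 kN; take 132.8 kN (rupture).
Governing: min(125.2, 132.8) = 125.2 kN → weld metal.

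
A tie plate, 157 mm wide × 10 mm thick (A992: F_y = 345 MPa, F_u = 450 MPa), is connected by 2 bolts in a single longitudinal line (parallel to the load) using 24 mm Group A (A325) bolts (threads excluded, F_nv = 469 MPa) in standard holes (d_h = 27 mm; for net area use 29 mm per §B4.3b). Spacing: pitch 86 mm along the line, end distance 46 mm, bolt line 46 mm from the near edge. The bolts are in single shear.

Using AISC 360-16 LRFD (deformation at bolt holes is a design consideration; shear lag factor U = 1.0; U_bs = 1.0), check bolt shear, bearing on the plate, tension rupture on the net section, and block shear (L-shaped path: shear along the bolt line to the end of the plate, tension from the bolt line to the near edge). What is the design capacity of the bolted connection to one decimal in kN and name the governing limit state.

285.5 kN (block shear governs)

Bolt shear: A_b = π(24)²/4 = 452.39 mm². φR_n = 0.75 × 469 × 452.39 × 2 × 1 = 318.3 kN.
Bearing (10 mm plate, F_u = 450 MPa): end bolts L_c = 46 − 27/2 = 32.5, R_n = min(1.2×32.5×10×450, 2.4×24×10×450) = 175.5 kN/bolt; interior L_c = 86 − 27 = 59, R_n = 259.2 kN/bolt. φR_n = 0.75 × (1×175.5 + 1×259.2) = 326.0 kN.
Tension rupture (net): A_n = (157 − 1×29)×10 = 1280 mm² (U = 1.0, A_e = A_n). φR_n = 0.75 × 450 × 1280 = 432.0 kN.
Block shear: shear path 1×[46+1×86] = 1×132 mm, A_gv = 1320, A_nv = 1×(132 − 1.5×29)×10 = 885 mm²; tension to near edge: (46 − 0.5×29)×10 = 315 mm². R_n = min(0.6×450×885, 0.6×345×1320) + 1.0×450×315 = min(238.95, 273.24) + 141.75 = 380.7 kN. φR_n = 0.75 × 380.7 = 285.5 kN.
Governing: min(318.3, 326.0, 432.0, 285.5) = 285.5 kN → block shear.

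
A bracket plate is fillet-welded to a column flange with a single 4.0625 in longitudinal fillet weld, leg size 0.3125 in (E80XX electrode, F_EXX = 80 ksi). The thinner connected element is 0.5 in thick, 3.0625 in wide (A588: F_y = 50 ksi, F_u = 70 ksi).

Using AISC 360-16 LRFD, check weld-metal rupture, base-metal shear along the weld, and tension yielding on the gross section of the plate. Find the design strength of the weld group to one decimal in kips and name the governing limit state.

Weld metal: throat = 0.707×0.3125 = 0.22094 in, L = 4.0625 in. φR_n = 0.75 × 0.6 × 80 × 0.22094 × 4.0625 = 32.3 kips.
Base metal shear (0.5 in plate): yield φR_n = 1.0×0.6×50×0.5×4.0625 = 60.9 kips; rupture φR_n = 0.75×0.6×70×0.5×4.0625 = 64.0 kips; take 60.9 kips (yield).
Tension yield (gross): A_g = 3.0625×0.5 = 1.5313 in². φR_n = 0.90 × 50 × 1.5313 = 68.9 kips.
Governing: min(32.3, 60.9, 68.9) = 32.3 kips → weld metal.

32.3 kips (weld metal governs)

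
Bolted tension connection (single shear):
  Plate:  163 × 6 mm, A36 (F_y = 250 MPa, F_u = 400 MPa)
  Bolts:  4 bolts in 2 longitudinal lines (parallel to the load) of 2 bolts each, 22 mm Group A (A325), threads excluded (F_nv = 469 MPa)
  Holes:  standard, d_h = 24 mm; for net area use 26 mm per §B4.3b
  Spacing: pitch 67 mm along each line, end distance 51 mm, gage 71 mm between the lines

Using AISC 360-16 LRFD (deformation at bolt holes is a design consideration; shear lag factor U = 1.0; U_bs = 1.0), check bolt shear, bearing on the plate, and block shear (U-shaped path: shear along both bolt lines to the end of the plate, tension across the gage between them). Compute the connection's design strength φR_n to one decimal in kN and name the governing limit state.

Bolt shear: A_b = π(22)²/4 = 380.13 mm². φR_n = 0.75 × 469 × 380.13 × 4 × 1 = 534.8 kN.
Bearing (6 mm plate, F_u = 400 MPa): end bolts L_c = 51 − 24/2 = 39, R_n = min(1.2×39×6×400, 2.4×22×6×400) = 112.32 kN/bolt; interior L_c = 67 − 24 = 43, R_n = 123.84 kN/bolt. φR_n = 0.75 × (2×112.32 + 2×123.84) = 354.2 kN.
Block shear: shear path 2×[51+1×67] = 2×118 mm, A_gv = 1416, A_nv = 2×(118 − 1.5×26)×6 = 948 mm²; tension across gage: (71 − 1×26)×6 = 270 mm². R_n = min(0.6×400×948, 0.6×250×1416) + 1.0×400×270 = min(227.52, 212.4) + 108 = 320.4 kN. φR_n = 0.75 × 320.4 = 240.3 kN.
Governing: min(534.8, 354.2, 240.3) = 240.3 kN → block shear.

240.3 kN (block shear governs)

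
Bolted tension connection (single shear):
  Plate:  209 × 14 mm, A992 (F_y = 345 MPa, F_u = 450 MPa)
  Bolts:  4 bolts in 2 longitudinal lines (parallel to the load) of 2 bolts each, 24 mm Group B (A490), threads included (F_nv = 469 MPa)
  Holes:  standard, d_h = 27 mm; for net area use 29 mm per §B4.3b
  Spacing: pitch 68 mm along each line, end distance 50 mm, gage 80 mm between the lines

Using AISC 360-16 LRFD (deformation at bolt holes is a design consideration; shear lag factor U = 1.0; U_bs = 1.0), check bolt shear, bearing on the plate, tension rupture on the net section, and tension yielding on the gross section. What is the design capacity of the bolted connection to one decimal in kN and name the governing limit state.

Bolt shear: A_b = π(24)²/4 = 452.39 mm². φR_n = 0.75 × 469 × 452.39 × 4 × 1 = 636.5 kN.
Bearing (14 mm plate, F_u = 450 MPa): end bolts L_c = 50 − 27/2 = 36.5, R_n = min(1.2×36.5×14×450, 2.4×24×14×450) = 275.94 kN/bolt; interior L_c = 68 − 27 = 41, R_n = 309.96 kN/bolt. φR_n = 0.75 × (2×275.94 + 2×309.96) = 878.9 kN.
Tension rupture (net): A_n = (209 − 2×29)×14 = 2114 mm² (U = 1.0, A_e = A_n). φR_n = 0.75 × 450 × 2114 = 713.5 kN.
Tension yield (gross): A_g = 209×14 = 2926 mm². φR_n = 0.90 × 345 × 2926 = 908.5 kN.
Governing: min(636.5, 878.9, 713.5, 908.5) = 636.5 kN → bolt shear.

636.5 kN (bolt shear governs)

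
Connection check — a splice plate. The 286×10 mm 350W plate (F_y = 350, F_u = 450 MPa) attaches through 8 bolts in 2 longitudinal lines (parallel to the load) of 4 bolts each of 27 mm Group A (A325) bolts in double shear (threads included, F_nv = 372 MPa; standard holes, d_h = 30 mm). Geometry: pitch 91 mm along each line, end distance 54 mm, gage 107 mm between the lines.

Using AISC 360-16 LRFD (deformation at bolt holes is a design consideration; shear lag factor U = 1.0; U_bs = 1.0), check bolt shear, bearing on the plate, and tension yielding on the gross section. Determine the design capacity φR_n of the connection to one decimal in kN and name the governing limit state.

Bolt shear: A_b = π(27)²/4 = 572.56 mm². φR_n = 0.75 × 372 × 572.56 × 8 × 2 = 2555.9 kN.
Bearing (10 mm plate, F_u = 450 MPa): end bolts L_c = 54 − 30/2 = 39, R_n = min(1.2×39×10×450, 2.4×27×10×450) = 210.6 kN/bolt; interior L_c = 91 − 30 = 61, R_n = 291.6 kN/bolt. φR_n = 0.75 × (2×210.6 + 6×291.6) = 1628.1 kN.
Tension yield (gross): A_g = 286×10 = 2860 mm². φR_n = 0.90 × 350 × 2860 = 900.9 kN.
Governing: min(2555.9, 1628.1, 900.9) = 900.9 kN → gross-section yield.

900.9 kN (gross-section yield governs)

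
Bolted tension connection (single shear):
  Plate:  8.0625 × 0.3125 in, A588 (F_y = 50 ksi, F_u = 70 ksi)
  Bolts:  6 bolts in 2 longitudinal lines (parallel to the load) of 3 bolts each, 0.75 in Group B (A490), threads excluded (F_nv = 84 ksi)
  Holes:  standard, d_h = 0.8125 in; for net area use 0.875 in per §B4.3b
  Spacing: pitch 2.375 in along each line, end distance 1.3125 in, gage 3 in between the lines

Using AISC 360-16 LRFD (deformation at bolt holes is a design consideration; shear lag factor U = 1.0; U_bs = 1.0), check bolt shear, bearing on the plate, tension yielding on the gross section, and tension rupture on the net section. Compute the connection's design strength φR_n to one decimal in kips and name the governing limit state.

Bolt shear: A_b = π(0.75)²/4 = 0.44179 in². φR_n = 0.75 × 84 × 0.44179 × 6 × 1 = 167.0 kips.
Bearing (0.3125 in plate, F_u = 70 ksi): end bolts L_c = 1.3125 − 0.8125/2 = 0.90625, R_n = min(1.2×0.90625×0.3125×70, 2.4×0.75×0.3125×70) = 23.789 kips/bolt; interior L_c = 2.375 − 0.8125 = 1.5625, R_n = 39.375 kips/bolt. φR_n = 0.75 × (2×23.789 + 4×39.375) = 153.8 kips.
Tension yield (gross): A_g = 8.0625×0.3125 = 2.5195 in². φR_n = 0.90 × 50 × 2.5195 = 113.4 kips.
Tension rupture (net): A_n = (8.0625 − 2×0.875)×0.3125 = 1.9727 in² (U = 1.0, A_e = A_n). φR_n = 0.75 × 70 × 1.9727 = 103.6 kips.
Governing: min(167.0, 153.8, 113.4, 103.6) = 103.6 kips → net-section rupture.

103.6 kips (net-section rupture governs)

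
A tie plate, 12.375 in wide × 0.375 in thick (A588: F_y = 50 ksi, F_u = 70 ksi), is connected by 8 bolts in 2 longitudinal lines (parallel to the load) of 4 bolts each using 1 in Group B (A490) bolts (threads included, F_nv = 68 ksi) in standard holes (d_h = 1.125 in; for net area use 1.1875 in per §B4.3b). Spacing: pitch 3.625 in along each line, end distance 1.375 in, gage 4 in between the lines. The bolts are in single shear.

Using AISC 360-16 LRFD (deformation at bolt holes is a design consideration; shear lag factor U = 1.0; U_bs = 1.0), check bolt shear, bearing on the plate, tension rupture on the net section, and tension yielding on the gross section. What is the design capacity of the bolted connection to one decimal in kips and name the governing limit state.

196.9 kips (net-section rupture governs)

Bolt shear: A_b = π(1)²/4 = 0.7854 in². φR_n = 0.75 × 68 × 0.7854 × 8 × 1 = 320.4 kips.
Bearing (0.375 in plate, F_u = 70 ksi): end bolts L_c = 1.375 − 1.125/2 = 0.8125, R_n = min(1.2×0.8125×0.375×70, 2.4×1×0.375×70) = 25.594 kips/bolt; interior L_c = 3.625 − 1.125 = 2.5, R_n = 63 kips/bolt. φR_n = 0.75 × (2×25.594 + 6×63) = 321.9 kips.
Tension rupture (net): A_n = (12.375 − 2×1.1875)×0.375 = 3.75 in² (U = 1.0, A_e = A_n). φR_n = 0.75 × 70 × 3.75 = 196.9 kips.
Tension yield (gross): A_g = 12.375×0.375 = 4.6406 in². φR_n = 0.90 × 50 × 4.6406 = 208.8 kips.
Governing: min(320.4, 321.9, 196.9, 208.8) = 196.9 kips → net-section rupture.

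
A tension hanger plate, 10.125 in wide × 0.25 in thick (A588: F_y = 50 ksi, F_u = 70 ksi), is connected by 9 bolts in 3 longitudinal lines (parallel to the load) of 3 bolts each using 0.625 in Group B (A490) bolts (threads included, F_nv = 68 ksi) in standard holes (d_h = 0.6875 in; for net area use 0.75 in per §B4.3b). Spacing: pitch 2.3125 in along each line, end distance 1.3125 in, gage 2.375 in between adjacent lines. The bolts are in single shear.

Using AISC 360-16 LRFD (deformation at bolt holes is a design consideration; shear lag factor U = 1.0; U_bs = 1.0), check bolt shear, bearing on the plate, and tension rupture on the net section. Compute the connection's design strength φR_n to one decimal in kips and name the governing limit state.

Bolt shear: A_b = π(0.625)²/4 = 0.3068 in². φR_n = 0.75 × 68 × 0.3068 × 9 × 1 = 140.8 kips.
Bearing (0.25 in plate, F_u = 70 ksi): end bolts L_c = 1.3125 − 0.6875/2 = 0.96875, R_n = min(1.2×0.96875×0.25×70, 2.4×0.625×0.25×70) = 20.344 kips/bolt; interior L_c = 2.3125 − 0.6875 = 1.625, R_n = 26.25 kips/bolt. φR_n = 0.75 × (3×20.344 + 6×26.25) = 163.9 kips.
Tension rupture (net): A_n = (10.125 − 3×0.75)×0.25 = 1.9688 in² (U = 1.0, A_e = A_n). φR_n = 0.75 × 70 × 1.9688 = 103.4 kips.
Governing: min(140.8, 163.9, 103.4) = 103.4 kips → net-section rupture.

103.4 kips (net-section rupture governs)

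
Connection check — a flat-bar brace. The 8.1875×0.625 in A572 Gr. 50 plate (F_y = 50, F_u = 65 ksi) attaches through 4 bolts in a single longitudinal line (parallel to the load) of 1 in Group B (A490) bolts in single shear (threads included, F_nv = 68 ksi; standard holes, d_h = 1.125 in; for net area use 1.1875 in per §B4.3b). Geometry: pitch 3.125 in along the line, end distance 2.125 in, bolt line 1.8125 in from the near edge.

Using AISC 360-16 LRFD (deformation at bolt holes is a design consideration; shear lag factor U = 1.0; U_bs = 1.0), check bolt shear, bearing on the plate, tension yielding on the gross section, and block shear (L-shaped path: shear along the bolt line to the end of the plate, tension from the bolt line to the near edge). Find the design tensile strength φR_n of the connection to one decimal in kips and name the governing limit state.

Bolt shear: A_b = π(1)²/4 = 0.7854 in². φR_n = 0.75 × 68 × 0.7854 × 4 × 1 = 160.2 kips.
Bearing (0.625 in plate, F_u = 65 ksi): end bolts L_c = 2.125 − 1.125/2 = 1.5625, R_n = min(1.2×1.5625×0.625×65, 2.4×1×0.625×65) = 76.172 kips/bolt; interior L_c = 3.125 − 1.125 = 2, R_n = 97.5 kips/bolt. φR_n = 0.75 × (1×76.172 + 3×97.5) = 276.5 kips.
Tension yield (gross): A_g = 8.1875×0.625 = 5.1172 in². φR_n = 0.90 × 50 × 5.1172 = 230.3 kips.
Block shear: shear path 1×[2.125+3×3.125] = 1×11.5 in, A_gv = 7.1875, A_nv = 1×(11.5 − 3.5×1.1875)×0.625 = 4.5898 in²; tension to near edge: (1.8125 − 0.5×1.1875)×0.625 = 0.76172 in². R_n = min(0.6×65×4.5898, 0.6×50×7.1875) + 1.0×65×0.76172 = min(179, 215.63) + 49.512 = 228.51 kips. φR_n = 0.75 × 228.51 = 171.4 kips.
Governing: min(160.2, 276.5, 230.3, 171.4) = 160.2 kips → bolt shear.

160.2 kips (bolt shear governs)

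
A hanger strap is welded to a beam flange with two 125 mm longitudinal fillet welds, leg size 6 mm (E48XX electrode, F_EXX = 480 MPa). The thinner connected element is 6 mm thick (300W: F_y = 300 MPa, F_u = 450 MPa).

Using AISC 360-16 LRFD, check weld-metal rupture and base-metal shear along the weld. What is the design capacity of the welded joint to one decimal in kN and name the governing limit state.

229.1 kN (weld metal governs)

Weld metal: throat = 0.707×6 = 4.242 mm, L = 2×125 = 250 mm. φR_n = 0.75 × 0.6 × 480 × 4.242 × 250 = 229.1 kN.
Base metal shear (6 mm plate): yield φR_n = 1.0×0.6×300×6×250 = 270.0 kN; rupture φR_n = 0.75×0.6×450×6×250 = 303.8 kN; take 270.0 kN (yield).
Governing: min(229.1, 270.0) = 229.1 kN → weld metal.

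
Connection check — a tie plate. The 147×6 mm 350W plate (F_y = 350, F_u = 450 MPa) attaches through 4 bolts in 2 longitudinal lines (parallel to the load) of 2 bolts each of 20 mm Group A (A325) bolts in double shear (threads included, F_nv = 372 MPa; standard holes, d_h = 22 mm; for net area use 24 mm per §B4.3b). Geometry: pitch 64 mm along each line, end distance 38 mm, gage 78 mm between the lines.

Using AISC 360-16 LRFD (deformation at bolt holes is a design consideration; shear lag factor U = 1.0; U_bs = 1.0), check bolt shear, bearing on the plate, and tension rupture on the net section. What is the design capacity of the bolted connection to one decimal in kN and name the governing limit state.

Bolt shear: A_b = π(20)²/4 = 314.16 mm². φR_n = 0.75 × 372 × 314.16 × 4 × 2 = 701.2 kN.
Bearing (6 mm plate, F_u = 450 MPa): end bolts L_c = 38 − 22/2 = 27, R_n = min(1.2×27×6×450, 2.4×20×6×450) = 87.48 kN/bolt; interior L_c = 64 − 22 = 42, R_n = 129.6 kN/bolt. φR_n = 0.75 × (2×87.48 + 2×129.6) = 325.6 kN.
Tension rupture (net): A_n = (147 − 2×24)×6 = 594 mm² (U = 1.0, A_e = A_n). φR_n = 0.75 × 450 × 594 = 200.5 kN.
Governing: min(701.2, 325.6, 200.5) = 200.5 kN → net-section rupture.

200.5 kN (net-section rupture governs)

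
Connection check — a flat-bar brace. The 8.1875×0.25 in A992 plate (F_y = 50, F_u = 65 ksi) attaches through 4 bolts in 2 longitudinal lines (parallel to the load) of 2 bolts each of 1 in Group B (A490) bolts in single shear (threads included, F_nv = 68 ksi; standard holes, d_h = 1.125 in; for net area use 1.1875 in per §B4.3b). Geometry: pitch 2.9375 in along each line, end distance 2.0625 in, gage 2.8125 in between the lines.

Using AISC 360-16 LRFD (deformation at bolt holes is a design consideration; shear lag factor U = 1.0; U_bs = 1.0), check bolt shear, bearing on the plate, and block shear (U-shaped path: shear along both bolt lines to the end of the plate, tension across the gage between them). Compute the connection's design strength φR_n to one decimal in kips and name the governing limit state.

66.9 kips (block shear governs)

Bolt shear: A_b = π(1)²/4 = 0.7854 in². φR_n = 0.75 × 68 × 0.7854 × 4 × 1 = 160.2 kips.
Bearing (0.25 in plate, F_u = 65 ksi): end bolts L_c = 2.0625 − 1.125/2 = 1.5, R_n = min(1.2×1.5×0.25×65, 2.4×1×0.25×65) = 29.25 kips/bolt; interior L_c = 2.9375 − 1.125 = 1.8125, R_n = 35.344 kips/bolt. φR_n = 0.75 × (2×29.25 + 2×35.344) = 96.9 kips.
Block shear: shear path 2×[2.0625+1×2.9375] = 2×5 in, A_gv = 2.5, A_nv = 2×(5 − 1.5×1.1875)×0.25 = 1.6094 in²; tension across gage: (2.8125 − 1×1.1875)×0.25 = 0.40625 in². R_n = min(0.6×65×1.6094, 0.6×50×2.5) + 1.0×65×0.40625 = min(62.767, 75) + 26.406 = 89.173 kips. φR_n = 0.75 × 89.173 = 66.9 kips.
Governing: min(160.2, 96.9, 66.9) = 66.9 kips → block shear.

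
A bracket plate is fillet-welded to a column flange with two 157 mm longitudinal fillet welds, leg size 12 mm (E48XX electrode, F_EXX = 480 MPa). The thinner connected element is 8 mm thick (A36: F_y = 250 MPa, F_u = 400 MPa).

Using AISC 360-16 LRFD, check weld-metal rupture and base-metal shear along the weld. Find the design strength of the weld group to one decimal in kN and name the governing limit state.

376.8 kN (base-metal shear governs)

Weld metal: throat = 0.707×12 = 8.484 mm, L = 2×157 = 314 mm. φR_n = 0.75 × 0.6 × 480 × 8.484 × 314 = 575.4 kN.
Base metal shear (8 mm plate): yield φR_n = 1.0×0.6×250×8×314 = 376.8 kN; rupture φR_n = 0.75×0.6×400×8×314 = 452.2 kN; take 376.8 kN (yield).
Governing: min(575.4, 376.8) = 376.8 kN → base-metal shear.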